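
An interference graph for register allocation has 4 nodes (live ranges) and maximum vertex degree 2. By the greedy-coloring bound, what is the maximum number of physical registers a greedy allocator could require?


Greedy coloring never needs more than (max_degree + 1) colors: when coloring a vertex, at most max_degree neighbors are already colored.
Upper bound = 2 + 1 = 3

3


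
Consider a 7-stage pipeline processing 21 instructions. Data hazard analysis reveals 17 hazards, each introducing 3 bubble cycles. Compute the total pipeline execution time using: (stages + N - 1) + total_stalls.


Base cycles = 7 + 21 - 1 = 27
Total stalls = 17 * 3 = 51
Total = 27 + 51 = 78

78


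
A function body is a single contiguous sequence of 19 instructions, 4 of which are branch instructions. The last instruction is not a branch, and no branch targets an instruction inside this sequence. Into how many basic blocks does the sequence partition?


With no in-sequence branch targets, the leaders are the first instruction plus the instruction after each branch.
Number of basic blocks = branches + 1
= 4 + 1 = 5

5


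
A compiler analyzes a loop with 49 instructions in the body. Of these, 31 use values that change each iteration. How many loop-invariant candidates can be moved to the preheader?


Invariant candidates = total - loop-dependent
= 49 - 31 = 18

18


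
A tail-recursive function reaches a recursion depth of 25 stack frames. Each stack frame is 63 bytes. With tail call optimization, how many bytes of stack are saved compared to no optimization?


Without TCO: 25 * 63 = 1575 bytes
With TCO: reuse 1 frame = 63 bytes
Savings = 1575 - 63 = 1512

1512


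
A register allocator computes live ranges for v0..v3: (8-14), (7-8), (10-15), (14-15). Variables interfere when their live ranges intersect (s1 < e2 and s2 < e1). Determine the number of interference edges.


Check all pairs for overlapping intervals.
Two intervals (s1,e1) and (s2,e2) overlap if s1 < e2 and s2 < e1.
v0 (8-14) vs v1..v3: overlaps v2 -> 1
v1 (7-8) vs v2..v3: overlaps none -> 0
v2 (10-15) vs v3: overlaps v3 -> 1
Total overlapping pairs = 1 + 0 + 1 = 2

2


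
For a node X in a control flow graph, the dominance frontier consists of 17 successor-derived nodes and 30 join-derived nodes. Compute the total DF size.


DF(X) = direct successor contributions + join point contributions
= 17 + 30 = 47

47


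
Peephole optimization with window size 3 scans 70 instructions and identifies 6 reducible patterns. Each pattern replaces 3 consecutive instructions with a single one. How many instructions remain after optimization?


Each match removes 2 instructions.
Total removed = 6 * 2 = 12
Remaining = 70 - 12 = 58

58


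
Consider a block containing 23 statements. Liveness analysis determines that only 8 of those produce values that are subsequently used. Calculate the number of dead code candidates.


Dead code = total statements - live definitions
= 23 - 8 = 15

15


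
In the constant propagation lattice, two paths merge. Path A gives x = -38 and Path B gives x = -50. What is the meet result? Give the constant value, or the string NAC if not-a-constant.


Meet operation: if both paths give the same constant, result is that constant; if they differ, result is NAC (not-a-constant).
Path A: -38, Path B: -50 -> differ
Result: not-a-constant -> NAC

NAC


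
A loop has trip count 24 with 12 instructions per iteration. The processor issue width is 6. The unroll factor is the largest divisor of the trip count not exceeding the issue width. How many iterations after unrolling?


Largest divisor of 24 <= 6 is 6
New iterations = 24 / 6 = 4

4


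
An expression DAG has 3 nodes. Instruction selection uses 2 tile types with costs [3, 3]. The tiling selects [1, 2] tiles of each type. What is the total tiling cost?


Total cost = sum(count_i * cost_i)
= 1*3 + 2*3
= 9

9


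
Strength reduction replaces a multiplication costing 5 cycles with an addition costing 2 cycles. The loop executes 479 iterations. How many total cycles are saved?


Per-iteration saving = 5 - 2 = 3
Total saved = 479 * 3 = 1437

1437


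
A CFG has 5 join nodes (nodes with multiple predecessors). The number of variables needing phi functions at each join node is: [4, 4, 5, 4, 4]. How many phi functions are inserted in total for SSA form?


Total phi functions = sum of phi functions at each join node
= 4 + 4 + 5 + 4 + 4 = 21

21


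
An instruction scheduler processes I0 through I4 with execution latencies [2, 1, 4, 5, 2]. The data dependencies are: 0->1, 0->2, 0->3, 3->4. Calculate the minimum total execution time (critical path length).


Compute longest path through dependency graph: dist(Ik) = max over predecessors of dist + latency(Ik).
dist(I0) = latency 2 = 2
dist(I1) = dist(I0) + 1 = 2 + 1 = 3
dist(I2) = dist(I0) + 4 = 2 + 4 = 6
dist(I3) = dist(I0) + 5 = 2 + 5 = 7
dist(I4) = dist(I3) + 2 = 7 + 2 = 9
Critical path = max dist = 9

9


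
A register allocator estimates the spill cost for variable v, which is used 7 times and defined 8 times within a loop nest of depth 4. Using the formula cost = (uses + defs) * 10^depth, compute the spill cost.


uses + defs = 7 + 8 = 15
10^4 = 10000
Spill cost = 15 * 10000 = 150000

150000


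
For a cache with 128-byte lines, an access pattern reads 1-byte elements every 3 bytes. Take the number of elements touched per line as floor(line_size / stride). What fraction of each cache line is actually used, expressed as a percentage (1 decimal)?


Elements per cache line = floor(128 / 3) = 42
Bytes used = 42 * 1 = 42
Utilization = 42 / 128 * 100 = 32.8%

32.8


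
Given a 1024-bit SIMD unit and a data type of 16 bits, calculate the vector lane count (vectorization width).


Width = SIMD bits / data type bits
= 1024 / 16 = 64

64


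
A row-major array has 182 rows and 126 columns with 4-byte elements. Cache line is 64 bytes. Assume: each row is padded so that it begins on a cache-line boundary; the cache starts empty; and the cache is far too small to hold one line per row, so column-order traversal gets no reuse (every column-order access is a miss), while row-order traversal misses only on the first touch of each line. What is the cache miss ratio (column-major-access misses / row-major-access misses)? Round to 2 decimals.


Each row occupies 126 * 4 = 504 bytes and starts on a line boundary, so it spans ceil(504 / 64) = 8 cache lines.
Row-major traversal misses (one per line touched): 182 * ceil(126 * 4 / 64) = 1456
Column-major traversal misses (no reuse, every access misses): 182 * 126 = 22932
Ratio = 22932 / 1456 = 15.75

15.75


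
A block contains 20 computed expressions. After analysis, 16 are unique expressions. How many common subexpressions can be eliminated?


CSE count = total expressions - unique expressions
= 20 - 16 = 4

4


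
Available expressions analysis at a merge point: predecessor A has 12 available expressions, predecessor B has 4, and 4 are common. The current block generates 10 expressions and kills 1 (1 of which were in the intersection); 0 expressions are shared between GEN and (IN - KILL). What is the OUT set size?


IN = intersection of predecessors = 4
IN - KILL = 4 - 1 = 3
|OUT| = |GEN| + |IN - KILL| - |GEN ∩ (IN - KILL)| = 10 + 3 - 0 = 13

13


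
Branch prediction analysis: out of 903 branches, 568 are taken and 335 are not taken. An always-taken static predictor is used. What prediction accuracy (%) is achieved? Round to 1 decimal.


Predictor: always-taken
Correct predictions = 568
Accuracy = 568 / 903 * 100 = 62.9%

62.9


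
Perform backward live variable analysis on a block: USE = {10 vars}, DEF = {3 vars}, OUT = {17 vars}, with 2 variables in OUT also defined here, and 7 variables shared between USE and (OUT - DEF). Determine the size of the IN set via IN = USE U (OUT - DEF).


OUT - DEF: 17 - 2 = 15
|IN| = |USE| + |OUT - DEF| - |USE ∩ (OUT - DEF)| = 10 + 15 - 7 = 18

18


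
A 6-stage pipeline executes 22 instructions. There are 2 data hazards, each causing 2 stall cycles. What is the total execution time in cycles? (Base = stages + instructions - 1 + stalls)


Base cycles = 6 + 22 - 1 = 27
Total stalls = 2 * 2 = 4
Total = 27 + 4 = 31

31


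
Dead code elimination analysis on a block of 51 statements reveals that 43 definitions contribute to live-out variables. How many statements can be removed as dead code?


Dead code = total statements - live definitions
= 51 - 43 = 8

8


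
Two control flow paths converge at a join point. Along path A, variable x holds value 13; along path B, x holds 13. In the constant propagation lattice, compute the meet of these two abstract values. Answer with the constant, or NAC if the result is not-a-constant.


Meet operation: if both paths give the same constant, result is that constant; if they differ, result is NAC (not-a-constant).
Path A: 13, Path B: 13 -> equal
Result: constant -> 13

13


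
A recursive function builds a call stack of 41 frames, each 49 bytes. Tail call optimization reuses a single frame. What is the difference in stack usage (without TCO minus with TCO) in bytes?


Without TCO: 41 * 49 = 2009 bytes
With TCO: reuse 1 frame = 49 bytes
Savings = 2009 - 49 = 1960

1960


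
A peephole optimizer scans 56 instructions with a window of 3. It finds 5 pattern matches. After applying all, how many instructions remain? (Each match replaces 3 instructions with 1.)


Each match removes 2 instructions.
Total removed = 5 * 2 = 10
Remaining = 56 - 10 = 46

46


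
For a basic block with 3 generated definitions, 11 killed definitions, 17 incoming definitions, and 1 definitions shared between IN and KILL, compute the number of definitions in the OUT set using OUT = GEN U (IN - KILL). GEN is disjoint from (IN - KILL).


IN - KILL: 17 - 1 = 16 surviving definitions
OUT = GEN + surviving = 3 + 16 = 19

19


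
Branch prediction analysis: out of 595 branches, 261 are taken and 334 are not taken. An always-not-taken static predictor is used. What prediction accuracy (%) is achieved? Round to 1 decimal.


Predictor: always-not-taken
Correct predictions = 334
Accuracy = 334 / 595 * 100 = 56.1%

56.1


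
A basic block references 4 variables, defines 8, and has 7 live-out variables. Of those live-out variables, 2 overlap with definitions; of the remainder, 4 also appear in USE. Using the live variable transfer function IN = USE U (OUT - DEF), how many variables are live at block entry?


OUT - DEF: 7 - 2 = 5
|IN| = |USE| + |OUT - DEF| - |USE ∩ (OUT - DEF)| = 4 + 5 - 4 = 5

5


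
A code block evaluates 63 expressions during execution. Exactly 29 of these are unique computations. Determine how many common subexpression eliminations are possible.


CSE count = total expressions - unique expressions
= 63 - 29 = 34

34


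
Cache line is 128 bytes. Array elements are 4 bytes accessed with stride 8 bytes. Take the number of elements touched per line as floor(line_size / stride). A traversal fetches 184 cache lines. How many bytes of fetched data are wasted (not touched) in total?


Elements per line = floor(128 / 8) = 16
Bytes used per line = 16 * 4 = 64
Wasted per line = 128 - 64 = 64
Total wasted = 64 * 184 = 11776

11776


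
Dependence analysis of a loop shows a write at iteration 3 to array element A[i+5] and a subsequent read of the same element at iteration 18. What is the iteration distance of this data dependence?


Distance = read iteration - write iteration
= 18 - 3 = 15

15


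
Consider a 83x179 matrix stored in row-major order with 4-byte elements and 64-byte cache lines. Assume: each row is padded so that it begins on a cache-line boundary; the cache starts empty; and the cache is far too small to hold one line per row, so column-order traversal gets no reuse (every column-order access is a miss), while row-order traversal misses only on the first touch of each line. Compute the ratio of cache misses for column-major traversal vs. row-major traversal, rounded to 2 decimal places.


Each row occupies 179 * 4 = 716 bytes and starts on a line boundary, so it spans ceil(716 / 64) = 12 cache lines.
Row-major traversal misses (one per line touched): 83 * ceil(179 * 4 / 64) = 996
Column-major traversal misses (no reuse, every access misses): 83 * 179 = 14857
Ratio = 14857 / 996 = 14.92

14.92


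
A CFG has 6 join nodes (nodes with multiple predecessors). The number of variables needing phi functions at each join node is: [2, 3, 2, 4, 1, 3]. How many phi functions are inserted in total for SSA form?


Total phi functions = sum of phi functions at each join node
= 2 + 3 + 2 + 4 + 1 + 3 = 15

15


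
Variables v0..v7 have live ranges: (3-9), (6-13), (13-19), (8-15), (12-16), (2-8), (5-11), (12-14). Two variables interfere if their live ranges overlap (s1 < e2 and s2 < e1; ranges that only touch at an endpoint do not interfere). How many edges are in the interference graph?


Check all pairs for overlapping intervals.
Two intervals (s1,e1) and (s2,e2) overlap if s1 < e2 and s2 < e1.
v0 (3-9) vs v1..v7: overlaps v1, v3, v5, v6 -> 4
v1 (6-13) vs v2..v7: overlaps v3, v4, v5, v6, v7 -> 5
v2 (13-19) vs v3..v7: overlaps v3, v4, v7 -> 3
v3 (8-15) vs v4..v7: overlaps v4, v6, v7 -> 3
v4 (12-16) vs v5..v7: overlaps v7 -> 1
v5 (2-8) vs v6..v7: overlaps v6 -> 1
v6 (5-11) vs v7: overlaps none -> 0
Total overlapping pairs = 4 + 5 + 3 + 3 + 1 + 1 + 0 = 17

17


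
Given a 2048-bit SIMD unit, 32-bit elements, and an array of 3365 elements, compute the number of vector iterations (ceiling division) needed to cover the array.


Width = 2048 / 32 = 64 elements per vector op
Iterations = ceil(3365 / 64) = 53

53


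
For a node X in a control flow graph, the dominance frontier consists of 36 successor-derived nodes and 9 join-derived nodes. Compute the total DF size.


DF(X) = direct successor contributions + join point contributions
= 36 + 9 = 45

45


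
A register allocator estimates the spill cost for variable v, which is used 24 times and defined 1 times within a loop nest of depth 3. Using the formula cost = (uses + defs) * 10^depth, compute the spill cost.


uses + defs = 24 + 1 = 25
10^3 = 1000
Spill cost = 25 * 1000 = 25000

25000


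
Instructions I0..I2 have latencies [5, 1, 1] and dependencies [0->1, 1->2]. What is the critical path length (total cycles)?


Compute longest path through dependency graph: dist(Ik) = max over predecessors of dist + latency(Ik).
dist(I0) = latency 5 = 5
dist(I1) = dist(I0) + 1 = 5 + 1 = 6
dist(I2) = dist(I1) + 1 = 6 + 1 = 7
Critical path = max dist = 7

7


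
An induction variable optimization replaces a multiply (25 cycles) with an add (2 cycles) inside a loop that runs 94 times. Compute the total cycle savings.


Per-iteration saving = 25 - 2 = 23
Total saved = 94 * 23 = 2162

2162


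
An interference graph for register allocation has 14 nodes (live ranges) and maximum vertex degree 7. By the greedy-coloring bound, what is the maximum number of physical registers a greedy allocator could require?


Greedy coloring never needs more than (max_degree + 1) colors: when coloring a vertex, at most max_degree neighbors are already colored.
Upper bound = 7 + 1 = 8

8


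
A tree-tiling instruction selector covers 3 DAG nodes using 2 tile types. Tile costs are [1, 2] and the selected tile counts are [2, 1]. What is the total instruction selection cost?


Total cost = sum(count_i * cost_i)
= 2*1 + 1*2
= 4

4


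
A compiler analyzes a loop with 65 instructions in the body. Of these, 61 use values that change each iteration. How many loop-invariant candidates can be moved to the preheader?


Invariant candidates = total - loop-dependent
= 65 - 61 = 4

4


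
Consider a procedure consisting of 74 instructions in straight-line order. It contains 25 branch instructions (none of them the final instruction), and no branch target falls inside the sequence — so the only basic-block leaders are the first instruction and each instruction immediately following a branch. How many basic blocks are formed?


With no in-sequence branch targets, the leaders are the first instruction plus the instruction after each branch.
Number of basic blocks = branches + 1
= 25 + 1 = 26

26


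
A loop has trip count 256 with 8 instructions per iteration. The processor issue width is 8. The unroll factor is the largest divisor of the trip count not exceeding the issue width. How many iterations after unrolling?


Largest divisor of 256 <= 8 is 8
New iterations = 256 / 8 = 32

32


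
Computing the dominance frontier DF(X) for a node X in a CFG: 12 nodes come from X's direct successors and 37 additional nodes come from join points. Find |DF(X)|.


DF(X) = direct successor contributions + join point contributions
= 12 + 37 = 49

49


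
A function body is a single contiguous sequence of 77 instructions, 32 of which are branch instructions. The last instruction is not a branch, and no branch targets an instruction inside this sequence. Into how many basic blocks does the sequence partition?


With no in-sequence branch targets, the leaders are the first instruction plus the instruction after each branch.
Number of basic blocks = branches + 1
= 32 + 1 = 33

33


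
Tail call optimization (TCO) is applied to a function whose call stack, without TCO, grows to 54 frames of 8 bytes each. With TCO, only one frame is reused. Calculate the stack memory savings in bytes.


Without TCO: 54 * 8 = 432 bytes
With TCO: reuse 1 frame = 8 bytes
Savings = 432 - 8 = 424

424


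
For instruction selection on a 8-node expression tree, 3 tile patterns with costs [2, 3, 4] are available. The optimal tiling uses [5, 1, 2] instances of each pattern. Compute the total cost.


Total cost = sum(count_i * cost_i)
= 5*2 + 1*3 + 2*4
= 21

21


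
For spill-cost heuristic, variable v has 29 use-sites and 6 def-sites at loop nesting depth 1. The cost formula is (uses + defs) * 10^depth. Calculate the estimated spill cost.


uses + defs = 29 + 6 = 35
10^1 = 10
Spill cost = 35 * 10 = 350

350


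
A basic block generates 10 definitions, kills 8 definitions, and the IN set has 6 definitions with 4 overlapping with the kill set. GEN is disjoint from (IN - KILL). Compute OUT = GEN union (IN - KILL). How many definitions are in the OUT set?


IN - KILL: 6 - 4 = 2 surviving definitions
OUT = GEN + surviving = 10 + 2 = 12

12


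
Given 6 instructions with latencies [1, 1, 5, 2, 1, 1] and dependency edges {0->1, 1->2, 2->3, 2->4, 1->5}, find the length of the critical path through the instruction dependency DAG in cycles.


Compute longest path through dependency graph: dist(Ik) = max over predecessors of dist + latency(Ik).
dist(I0) = latency 1 = 1
dist(I1) = dist(I0) + 1 = 1 + 1 = 2
dist(I2) = dist(I1) + 5 = 2 + 5 = 7
dist(I3) = dist(I2) + 2 = 7 + 2 = 9
dist(I4) = dist(I2) + 1 = 7 + 1 = 8
dist(I5) = dist(I1) + 1 = 2 + 1 = 3
Critical path = max dist = 9

9


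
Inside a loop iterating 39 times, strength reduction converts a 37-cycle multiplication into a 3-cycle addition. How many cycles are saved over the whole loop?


Per-iteration saving = 37 - 3 = 34
Total saved = 39 * 34 = 1326

1326


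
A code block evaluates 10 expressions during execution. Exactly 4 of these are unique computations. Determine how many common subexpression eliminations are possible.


CSE count = total expressions - unique expressions
= 10 - 4 = 6

6


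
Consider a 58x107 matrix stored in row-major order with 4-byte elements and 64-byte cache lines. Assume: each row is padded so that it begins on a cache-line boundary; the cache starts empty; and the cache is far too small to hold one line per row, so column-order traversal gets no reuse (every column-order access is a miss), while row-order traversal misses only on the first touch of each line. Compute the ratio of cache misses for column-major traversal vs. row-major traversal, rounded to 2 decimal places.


Each row occupies 107 * 4 = 428 bytes and starts on a line boundary, so it spans ceil(428 / 64) = 7 cache lines.
Row-major traversal misses (one per line touched): 58 * ceil(107 * 4 / 64) = 406
Column-major traversal misses (no reuse, every access misses): 58 * 107 = 6206
Ratio = 6206 / 406 = 15.29

15.29


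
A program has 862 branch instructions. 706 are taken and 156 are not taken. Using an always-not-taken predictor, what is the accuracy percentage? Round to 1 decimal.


Predictor: always-not-taken
Correct predictions = 156
Accuracy = 156 / 862 * 100 = 18.1%

18.1


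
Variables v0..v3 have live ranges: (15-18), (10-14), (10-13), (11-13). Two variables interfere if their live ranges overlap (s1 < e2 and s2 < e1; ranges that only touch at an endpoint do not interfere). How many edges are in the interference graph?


Check all pairs for overlapping intervals.
Two intervals (s1,e1) and (s2,e2) overlap if s1 < e2 and s2 < e1.
v0 (15-18) vs v1..v3: overlaps none -> 0
v1 (10-14) vs v2..v3: overlaps v2, v3 -> 2
v2 (10-13) vs v3: overlaps v3 -> 1
Total overlapping pairs = 0 + 2 + 1 = 3

3


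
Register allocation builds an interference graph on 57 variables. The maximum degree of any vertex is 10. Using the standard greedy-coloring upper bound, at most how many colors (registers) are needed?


Greedy coloring never needs more than (max_degree + 1) colors: when coloring a vertex, at most max_degree neighbors are already colored.
Upper bound = 10 + 1 = 11

11


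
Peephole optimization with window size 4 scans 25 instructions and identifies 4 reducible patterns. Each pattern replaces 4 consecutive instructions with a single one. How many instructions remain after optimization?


Each match removes 3 instructions.
Total removed = 4 * 3 = 12
Remaining = 25 - 12 = 13

13


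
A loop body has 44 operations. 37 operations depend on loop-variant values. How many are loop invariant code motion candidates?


Invariant candidates = total - loop-dependent
= 44 - 37 = 7

7


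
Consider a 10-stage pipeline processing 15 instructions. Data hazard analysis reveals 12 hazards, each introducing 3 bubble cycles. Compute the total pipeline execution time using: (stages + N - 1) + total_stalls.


Base cycles = 10 + 15 - 1 = 24
Total stalls = 12 * 3 = 36
Total = 24 + 36 = 60

60


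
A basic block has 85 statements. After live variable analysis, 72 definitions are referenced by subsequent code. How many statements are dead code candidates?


Dead code = total statements - live definitions
= 85 - 72 = 13

13


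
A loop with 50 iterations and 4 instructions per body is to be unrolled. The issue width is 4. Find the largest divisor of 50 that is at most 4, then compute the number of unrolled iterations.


Largest divisor of 50 <= 4 is 2
New iterations = 50 / 2 = 25

25


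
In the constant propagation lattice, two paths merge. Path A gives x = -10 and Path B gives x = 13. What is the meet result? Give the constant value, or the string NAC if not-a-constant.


Meet operation: if both paths give the same constant, result is that constant; if they differ, result is NAC (not-a-constant).
Path A: -10, Path B: 13 -> differ
Result: not-a-constant -> NAC

NAC


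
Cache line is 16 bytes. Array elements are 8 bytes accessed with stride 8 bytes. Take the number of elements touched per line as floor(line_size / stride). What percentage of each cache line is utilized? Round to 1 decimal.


Elements per cache line = floor(16 / 8) = 2
Bytes used = 2 * 8 = 16
Utilization = 16 / 16 * 100 = 100.0%

100.0


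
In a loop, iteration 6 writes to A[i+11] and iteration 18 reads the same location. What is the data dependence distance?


Distance = read iteration - write iteration
= 18 - 6 = 12

12


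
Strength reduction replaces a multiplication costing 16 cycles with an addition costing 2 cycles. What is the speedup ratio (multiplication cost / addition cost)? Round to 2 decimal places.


Ratio = mult_cost / add_cost = 16 / 2 = 8.0

8.0


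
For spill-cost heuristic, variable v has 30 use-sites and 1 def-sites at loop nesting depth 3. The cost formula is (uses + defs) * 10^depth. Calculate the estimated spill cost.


uses + defs = 30 + 1 = 31
10^3 = 1000
Spill cost = 31 * 1000 = 31000

31000


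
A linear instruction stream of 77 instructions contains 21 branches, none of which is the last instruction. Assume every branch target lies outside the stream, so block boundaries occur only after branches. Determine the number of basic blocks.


With no in-sequence branch targets, the leaders are the first instruction plus the instruction after each branch.
Number of basic blocks = branches + 1
= 21 + 1 = 22

22


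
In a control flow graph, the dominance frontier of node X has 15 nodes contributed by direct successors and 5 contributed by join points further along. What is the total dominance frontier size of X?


DF(X) = direct successor contributions + join point contributions
= 15 + 5 = 20

20


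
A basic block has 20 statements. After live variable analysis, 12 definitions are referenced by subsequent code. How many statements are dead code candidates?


Dead code = total statements - live definitions
= 20 - 12 = 8

8


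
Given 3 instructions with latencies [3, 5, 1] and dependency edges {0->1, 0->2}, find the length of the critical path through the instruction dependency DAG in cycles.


Compute longest path through dependency graph: dist(Ik) = max over predecessors of dist + latency(Ik).
dist(I0) = latency 3 = 3
dist(I1) = dist(I0) + 5 = 3 + 5 = 8
dist(I2) = dist(I0) + 1 = 3 + 1 = 4
Critical path = max dist = 8

8


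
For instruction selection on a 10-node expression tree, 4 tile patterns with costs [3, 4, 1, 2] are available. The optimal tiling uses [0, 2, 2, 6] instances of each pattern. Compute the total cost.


Total cost = sum(count_i * cost_i)
= 0*3 + 2*4 + 2*1 + 6*2
= 22

22


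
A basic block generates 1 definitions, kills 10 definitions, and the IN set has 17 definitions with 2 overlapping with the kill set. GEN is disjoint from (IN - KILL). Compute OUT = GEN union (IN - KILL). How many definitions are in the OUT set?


IN - KILL: 17 - 2 = 15 surviving definitions
OUT = GEN + surviving = 1 + 15 = 16

16


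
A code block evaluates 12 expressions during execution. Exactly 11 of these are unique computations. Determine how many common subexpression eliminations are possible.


CSE count = total expressions - unique expressions
= 12 - 11 = 1

1


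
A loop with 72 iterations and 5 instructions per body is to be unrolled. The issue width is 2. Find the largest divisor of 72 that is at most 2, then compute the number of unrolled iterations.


Largest divisor of 72 <= 2 is 2
New iterations = 72 / 2 = 36

36


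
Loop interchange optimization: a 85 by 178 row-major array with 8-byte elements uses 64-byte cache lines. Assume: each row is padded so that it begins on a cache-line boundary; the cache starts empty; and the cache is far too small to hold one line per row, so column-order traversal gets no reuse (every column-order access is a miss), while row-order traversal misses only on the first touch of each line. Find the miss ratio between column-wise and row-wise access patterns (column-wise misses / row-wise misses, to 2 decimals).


Each row occupies 178 * 8 = 1424 bytes and starts on a line boundary, so it spans ceil(1424 / 64) = 23 cache lines.
Row-major traversal misses (one per line touched): 85 * ceil(178 * 8 / 64) = 1955
Column-major traversal misses (no reuse, every access misses): 85 * 178 = 15130
Ratio = 15130 / 1955 = 7.74

7.74


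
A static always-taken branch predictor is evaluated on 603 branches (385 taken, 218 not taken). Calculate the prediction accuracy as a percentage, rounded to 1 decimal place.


Predictor: always-taken
Correct predictions = 385
Accuracy = 385 / 603 * 100 = 63.8%

63.8


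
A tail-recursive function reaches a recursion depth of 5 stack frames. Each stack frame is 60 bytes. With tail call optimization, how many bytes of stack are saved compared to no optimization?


Without TCO: 5 * 60 = 300 bytes
With TCO: reuse 1 frame = 60 bytes
Savings = 300 - 60 = 240

240


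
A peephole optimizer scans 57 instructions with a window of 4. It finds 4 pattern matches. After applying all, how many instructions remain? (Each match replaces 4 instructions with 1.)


Each match removes 3 instructions.
Total removed = 4 * 3 = 12
Remaining = 57 - 12 = 45

45


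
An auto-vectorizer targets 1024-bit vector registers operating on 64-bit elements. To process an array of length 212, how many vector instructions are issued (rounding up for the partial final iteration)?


Width = 1024 / 64 = 16 elements per vector op
Iterations = ceil(212 / 16) = 14

14


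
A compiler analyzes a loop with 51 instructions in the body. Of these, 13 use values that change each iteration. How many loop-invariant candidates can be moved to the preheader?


Invariant candidates = total - loop-dependent
= 51 - 13 = 38

38


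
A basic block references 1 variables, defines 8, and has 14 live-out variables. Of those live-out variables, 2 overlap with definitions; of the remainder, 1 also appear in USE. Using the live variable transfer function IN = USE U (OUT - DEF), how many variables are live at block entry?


OUT - DEF: 14 - 2 = 12
|IN| = |USE| + |OUT - DEF| - |USE ∩ (OUT - DEF)| = 1 + 12 - 1 = 12

12


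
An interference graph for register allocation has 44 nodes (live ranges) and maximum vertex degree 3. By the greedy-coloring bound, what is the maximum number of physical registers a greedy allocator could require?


Greedy coloring never needs more than (max_degree + 1) colors: when coloring a vertex, at most max_degree neighbors are already colored.
Upper bound = 3 + 1 = 4

4


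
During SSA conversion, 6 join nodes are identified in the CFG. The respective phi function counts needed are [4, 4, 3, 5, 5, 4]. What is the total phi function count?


Total phi functions = sum of phi functions at each join node
= 4 + 4 + 3 + 5 + 5 + 4 = 25

25


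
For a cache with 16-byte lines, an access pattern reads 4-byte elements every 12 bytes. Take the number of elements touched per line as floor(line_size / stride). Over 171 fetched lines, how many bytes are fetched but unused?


Elements per line = floor(16 / 12) = 1
Bytes used per line = 1 * 4 = 4
Wasted per line = 16 - 4 = 12
Total wasted = 12 * 171 = 2052

2052


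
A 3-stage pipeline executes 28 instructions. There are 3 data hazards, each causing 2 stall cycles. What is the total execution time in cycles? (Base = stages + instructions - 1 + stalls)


Base cycles = 3 + 28 - 1 = 30
Total stalls = 3 * 2 = 6
Total = 30 + 6 = 36

36


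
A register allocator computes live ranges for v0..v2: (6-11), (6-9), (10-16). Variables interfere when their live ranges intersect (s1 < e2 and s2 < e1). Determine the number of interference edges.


Check all pairs for overlapping intervals.
Two intervals (s1,e1) and (s2,e2) overlap if s1 < e2 and s2 < e1.
v0 (6-11) vs v1..v2: overlaps v1, v2 -> 2
v1 (6-9) vs v2: overlaps none -> 0
Total overlapping pairs = 2 + 0 = 2

2


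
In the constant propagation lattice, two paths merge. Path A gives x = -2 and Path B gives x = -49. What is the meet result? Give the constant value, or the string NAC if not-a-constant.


Meet operation: if both paths give the same constant, result is that constant; if they differ, result is NAC (not-a-constant).
Path A: -2, Path B: -49 -> differ
Result: not-a-constant -> NAC

NAC


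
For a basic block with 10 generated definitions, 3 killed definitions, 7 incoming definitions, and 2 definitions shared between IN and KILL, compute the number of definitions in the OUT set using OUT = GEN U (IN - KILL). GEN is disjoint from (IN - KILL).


IN - KILL: 7 - 2 = 5 surviving definitions
OUT = GEN + surviving = 10 + 5 = 15

15


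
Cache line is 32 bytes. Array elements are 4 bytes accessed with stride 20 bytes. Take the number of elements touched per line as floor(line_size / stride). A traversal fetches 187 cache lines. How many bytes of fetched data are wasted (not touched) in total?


Elements per line = floor(32 / 20) = 1
Bytes used per line = 1 * 4 = 4
Wasted per line = 32 - 4 = 28
Total wasted = 28 * 187 = 5236

5236


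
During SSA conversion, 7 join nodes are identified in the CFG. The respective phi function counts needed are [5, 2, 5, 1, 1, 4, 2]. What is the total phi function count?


Total phi functions = sum of phi functions at each join node
= 5 + 2 + 5 + 1 + 1 + 4 + 2 = 20

20


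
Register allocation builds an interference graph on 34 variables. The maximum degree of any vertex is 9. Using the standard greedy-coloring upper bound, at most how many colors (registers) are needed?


Greedy coloring never needs more than (max_degree + 1) colors: when coloring a vertex, at most max_degree neighbors are already colored.
Upper bound = 9 + 1 = 10

10


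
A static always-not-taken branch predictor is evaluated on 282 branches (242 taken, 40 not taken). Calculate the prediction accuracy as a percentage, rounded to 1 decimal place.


Predictor: always-not-taken
Correct predictions = 40
Accuracy = 40 / 282 * 100 = 14.2%

14.2


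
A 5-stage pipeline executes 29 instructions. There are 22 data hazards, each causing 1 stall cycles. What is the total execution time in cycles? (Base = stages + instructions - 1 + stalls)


Base cycles = 5 + 29 - 1 = 33
Total stalls = 22 * 1 = 22
Total = 33 + 22 = 55

55


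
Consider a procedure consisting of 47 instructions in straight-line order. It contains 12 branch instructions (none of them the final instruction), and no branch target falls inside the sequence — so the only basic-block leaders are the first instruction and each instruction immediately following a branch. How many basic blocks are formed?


With no in-sequence branch targets, the leaders are the first instruction plus the instruction after each branch.
Number of basic blocks = branches + 1
= 12 + 1 = 13

13


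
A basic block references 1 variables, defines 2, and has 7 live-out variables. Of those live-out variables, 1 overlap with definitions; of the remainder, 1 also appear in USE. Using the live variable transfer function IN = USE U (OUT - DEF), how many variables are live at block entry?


OUT - DEF: 7 - 1 = 6
|IN| = |USE| + |OUT - DEF| - |USE ∩ (OUT - DEF)| = 1 + 6 - 1 = 6

6


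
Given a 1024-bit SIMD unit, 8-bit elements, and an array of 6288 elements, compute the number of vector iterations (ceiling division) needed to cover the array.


Width = 1024 / 8 = 128 elements per vector op
Iterations = ceil(6288 / 128) = 50

50


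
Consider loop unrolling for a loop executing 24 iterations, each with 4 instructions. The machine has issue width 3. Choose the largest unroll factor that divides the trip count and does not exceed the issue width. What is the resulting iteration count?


Largest divisor of 24 <= 3 is 3
New iterations = 24 / 3 = 8

8


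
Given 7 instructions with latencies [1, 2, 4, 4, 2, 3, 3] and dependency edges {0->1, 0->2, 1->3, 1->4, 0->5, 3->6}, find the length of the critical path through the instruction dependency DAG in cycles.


Compute longest path through dependency graph: dist(Ik) = max over predecessors of dist + latency(Ik).
dist(I0) = latency 1 = 1
dist(I1) = dist(I0) + 2 = 1 + 2 = 3
dist(I2) = dist(I0) + 4 = 1 + 4 = 5
dist(I3) = dist(I1) + 4 = 3 + 4 = 7
dist(I4) = dist(I1) + 2 = 3 + 2 = 5
dist(I5) = dist(I0) + 3 = 1 + 3 = 4
dist(I6) = dist(I3) + 3 = 7 + 3 = 10
Critical path = max dist = 10

10


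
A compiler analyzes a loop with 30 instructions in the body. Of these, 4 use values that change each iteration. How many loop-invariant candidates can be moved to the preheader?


Invariant candidates = total - loop-dependent
= 30 - 4 = 26

26


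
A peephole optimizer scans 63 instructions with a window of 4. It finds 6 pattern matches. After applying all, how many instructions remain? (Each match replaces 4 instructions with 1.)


Each match removes 3 instructions.
Total removed = 6 * 3 = 18
Remaining = 63 - 18 = 45

45


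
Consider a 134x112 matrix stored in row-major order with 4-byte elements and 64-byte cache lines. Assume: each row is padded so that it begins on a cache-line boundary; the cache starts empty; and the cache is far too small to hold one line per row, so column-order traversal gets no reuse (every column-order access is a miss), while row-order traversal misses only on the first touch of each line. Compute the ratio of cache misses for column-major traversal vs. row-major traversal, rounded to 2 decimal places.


Each row occupies 112 * 4 = 448 bytes and starts on a line boundary, so it spans ceil(448 / 64) = 7 cache lines.
Row-major traversal misses (one per line touched): 134 * ceil(112 * 4 / 64) = 938
Column-major traversal misses (no reuse, every access misses): 134 * 112 = 15008
Ratio = 15008 / 938 = 16.0

16.0


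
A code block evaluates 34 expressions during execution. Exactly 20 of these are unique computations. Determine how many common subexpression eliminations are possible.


CSE count = total expressions - unique expressions
= 34 - 20 = 14

14


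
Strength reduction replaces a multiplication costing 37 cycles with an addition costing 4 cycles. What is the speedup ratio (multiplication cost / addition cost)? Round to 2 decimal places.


Ratio = mult_cost / add_cost = 37 / 4 = 9.25

9.25


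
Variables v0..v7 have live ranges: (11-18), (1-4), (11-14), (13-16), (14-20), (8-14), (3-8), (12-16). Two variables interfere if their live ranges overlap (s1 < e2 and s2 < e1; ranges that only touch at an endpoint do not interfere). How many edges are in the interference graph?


Check all pairs for overlapping intervals.
Two intervals (s1,e1) and (s2,e2) overlap if s1 < e2 and s2 < e1.
v0 (11-18) vs v1..v7: overlaps v2, v3, v4, v5, v7 -> 5
v1 (1-4) vs v2..v7: overlaps v6 -> 1
v2 (11-14) vs v3..v7: overlaps v3, v5, v7 -> 3
v3 (13-16) vs v4..v7: overlaps v4, v5, v7 -> 3
v4 (14-20) vs v5..v7: overlaps v7 -> 1
v5 (8-14) vs v6..v7: overlaps v7 -> 1
v6 (3-8) vs v7: overlaps none -> 0
Total overlapping pairs = 5 + 1 + 3 + 3 + 1 + 1 + 0 = 14

14


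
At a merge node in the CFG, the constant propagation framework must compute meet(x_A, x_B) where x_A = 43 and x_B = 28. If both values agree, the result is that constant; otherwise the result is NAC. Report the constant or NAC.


Meet operation: if both paths give the same constant, result is that constant; if they differ, result is NAC (not-a-constant).
Path A: 43, Path B: 28 -> differ
Result: not-a-constant -> NAC

NAC


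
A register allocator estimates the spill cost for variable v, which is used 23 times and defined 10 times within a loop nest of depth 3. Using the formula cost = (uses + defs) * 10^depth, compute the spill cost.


uses + defs = 23 + 10 = 33
10^3 = 1000
Spill cost = 33 * 1000 = 33000

33000


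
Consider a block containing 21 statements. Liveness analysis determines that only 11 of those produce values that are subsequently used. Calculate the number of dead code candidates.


Dead code = total statements - live definitions
= 21 - 11 = 10

10


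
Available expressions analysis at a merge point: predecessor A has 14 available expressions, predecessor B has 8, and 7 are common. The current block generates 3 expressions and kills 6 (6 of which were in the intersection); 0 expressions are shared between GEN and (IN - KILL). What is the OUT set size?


IN = intersection of predecessors = 7
IN - KILL = 7 - 6 = 1
|OUT| = |GEN| + |IN - KILL| - |GEN ∩ (IN - KILL)| = 3 + 1 - 0 = 4

4


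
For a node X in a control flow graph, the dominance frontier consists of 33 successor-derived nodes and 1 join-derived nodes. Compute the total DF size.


DF(X) = direct successor contributions + join point contributions
= 33 + 1 = 34

34
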